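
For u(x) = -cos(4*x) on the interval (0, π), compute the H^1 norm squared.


||u||_{H^1(0,π)}^2 = 17*π/2

u'(x) = 4*sin(4*x).
Expand u² and (u')² and integrate term by term on (0, π), using: for integers n ≥ 1, ∫_0^π sin²(nx) dx = ∫_0^π cos²(nx) dx = π/2; for n ≠ n', ∫_0^π sin(nx)sin(n'x) dx = ∫_0^π cos(nx)cos(n'x) dx = 0; and by product-to-sum, ∫_0^π sin(nx)cos(n'x) dx = ½∫_0^π [sin((n+n')x) + sin((n−n')x)] dx, which is 0 when n+n' is even and 2n/(n²−n'²) when n+n' is odd (it need not vanish on (0, π)).
  u² squared terms: (-1)²·∫cos(4x)² dx = 1·π/2 = π/2.
  So ∫_0^π u² dx = π/2.
  (u')² squared terms: (4)²·∫sin(4x)² dx = 16·π/2 = 8*π.
  So ∫_0^π (u')² dx = 8*π.
||u||_{H^1}^2 = (π/2) + (8*π) = 17*π/2.


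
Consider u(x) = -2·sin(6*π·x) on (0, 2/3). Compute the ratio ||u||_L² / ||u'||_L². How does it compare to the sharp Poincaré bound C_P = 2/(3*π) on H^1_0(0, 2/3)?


||u||_L² / ||u'||_L² = 1/(6*π) < C_P = 2/(3*π).

u(x) = -2·sin(6*π·x), so u'(x) = -12*π*cos(6*π*x).
Writing u(x) = A·sin(kπx/L) with A = -2 and k = 4, use ∫_0^L sin²(kπx/L) dx = L/2 and ∫_0^L cos²(kπx/L) dx = L/2.
u² = 4·sin²(6*π·x) and (u')² = 144*π^2·cos²(6*π·x), and each of sin², cos² integrates to L/2 = 1/3 over (0, 2/3).
∫_0^2/3 u² dx = 4/3, so ||u||_L² = 2*sqrt(3)/3.
∫_0^2/3 (u')² dx = 48*π^2, so ||u'||_L² = 4*sqrt(3)*π.
Ratio ||u||_L² / ||u'||_L² = 1/(6*π).
Sharp Poincaré constant on H^1_0(0, 2/3) is C_P = L/π = 2/(3*π), achieved by sin(3*π/2·x).
This is the k = 4 harmonic; the ratio L/(kπ) is strictly less than C_P = L/π, consistent with the sharp inequality ||u||_L² ≤ C_P ||u'||_L².


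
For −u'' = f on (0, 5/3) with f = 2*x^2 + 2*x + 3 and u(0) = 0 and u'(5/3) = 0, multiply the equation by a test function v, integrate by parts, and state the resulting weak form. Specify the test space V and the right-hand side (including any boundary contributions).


V = {v ∈ H^1(0, 5/3) : v(0) = 0} (test functions vanish at x = 0 where u is specified); weak form: ∫_0^5/3 u'v' dx = ∫_0^5/3 (2*x^2 + 2*x + 3) v dx for all v ∈ V.

Multiply both sides by a test function v and integrate from 0 to 5/3:
  ∫_0^5/3 −u''(x) v(x) dx = ∫_0^5/3 f(x) v(x) dx.
Integrate the LHS by parts once:
  ∫_0^5/3 −u'' v dx = −[u'(x) v(x)]_0^5/3 + ∫_0^5/3 u'(x) v'(x) dx.
Thus ∫_0^5/3 u'(x) v'(x) dx = ∫_0^5/3 f(x) v(x) dx + [u'(x) v(x)]_0^5/3.
Choose V so that boundary terms are either known or forced to vanish.
Mixed BC: u(0) = 0 (Dirichlet) and u'(5/3) = 0 (Neumann). Define V = {v ∈ H^1(0, 5/3) : v(0) = 0}. Then [u' v]_0^5/3 = u'(5/3)·v(5/3) − u'(0)·0 = 0.
Weak formulation: find u (satisfying any essential BC) such that ∫_0^5/3 u'(x) v'(x) dx = ∫_0^5/3 f v dx for all v ∈ V (Dirichlet at 0 absorbed into V; the Neumann datum at x = 5/3 is zero, so no boundary term remains).
Substituting f(x) = 2*x^2 + 2*x + 3, the right-hand side is ∫_0^5/3 (2*x^2 + 2*x + 3) v dx.


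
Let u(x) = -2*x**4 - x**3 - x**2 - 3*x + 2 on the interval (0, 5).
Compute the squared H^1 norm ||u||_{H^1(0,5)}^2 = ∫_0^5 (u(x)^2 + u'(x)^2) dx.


||u||_{H^1}^2 = 127939970/63

The H^1 norm (squared) on an interval (0, L) is
  ||u||_{H^1}^2 = ∫_0^L u(x)^2 dx + ∫_0^L u'(x)^2 dx.
Compute u'(x) = -8*x**3 - 3*x**2 - 2*x - 3.
Then u(x)^2 = 4*x**8 + 4*x**7 + 5*x**6 + 14*x**5 - x**4 + 2*x**3 + 5*x**2 - 12*x + 4 and u'(x)^2 = 64*x**6 + 48*x**5 + 41*x**4 + 60*x**3 + 22*x**2 + 12*x + 9.
Integrate each monomial from 0 to 5 using ∫_0^5 c·x^n dx = c·5^(n+1)/(n+1):
  ∫_0^5 u(x)^2 dx = ∫_0^5 (4*x^8 + 4*x^7 + 5*x^6 + 14*x^5 - x^4 + 2*x^3 + 5*x^2 - 12*x + 4) dx. Term by term:
    ∫_0^5 4*x^8 dx = 7812500/9;  ∫_0^5 4*x^7 dx = 390625/2;  ∫_0^5 5*x^6 dx = 390625/7;
    ∫_0^5 14*x^5 dx = 109375/3;  ∫_0^5 -x^4 dx = -625;  ∫_0^5 2*x^3 dx = 625/2;
    ∫_0^5 5*x^2 dx = 625/3;  ∫_0^5 -12*x dx = -150;  ∫_0^5 4 dx = 20.
  Sum: 7812500/9 + 390625/2 + 390625/7 + 109375/3 − 625 + 625/2 + 625/3 − 150 + 20 = 72789935/63.
  ∫_0^5 u'(x)^2 dx = ∫_0^5 (64*x^6 + 48*x^5 + 41*x^4 + 60*x^3 + 22*x^2 + 12*x + 9) dx. Term by term:
    ∫_0^5 64*x^6 dx = 5000000/7;  ∫_0^5 48*x^5 dx = 125000;  ∫_0^5 41*x^4 dx = 25625;
    ∫_0^5 60*x^3 dx = 9375;  ∫_0^5 22*x^2 dx = 2750/3;  ∫_0^5 12*x dx = 150;
    ∫_0^5 9 dx = 45.
  Sum: 5000000/7 + 125000 + 25625 + 9375 + 2750/3 + 150 + 45 = 18383345/21.
Adding: ||u||_{H^1}^2 = 72789935/63 + 18383345/21 = 127939970/63.


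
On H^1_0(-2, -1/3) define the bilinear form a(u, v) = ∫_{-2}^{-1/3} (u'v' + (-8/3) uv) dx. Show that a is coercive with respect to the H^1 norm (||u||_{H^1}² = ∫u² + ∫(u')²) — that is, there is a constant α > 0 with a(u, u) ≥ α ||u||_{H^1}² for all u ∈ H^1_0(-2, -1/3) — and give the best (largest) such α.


α = (-200 + 27*π^2)/(3*(25 + 9*π^2))

Coercivity of a(·,·) on H^1_0(-2, -1/3) means a(u, u) ≥ α ||u||_{H^1}² for every u ∈ H^1_0.
The interval has length L = 5/3, and Poincaré/coercivity depend only on L. Here a(u, u) = ∫(u')² + (-8/3)·∫u².
Here c = -8/3 < 0 with |c| < (π/L)² = 9*π^2/25, so coercivity still holds. The condition a(u,u) ≥ α||u||_{H^1}² reads (1−α)∫(u')² ≥ (α−c)∫u². Any admissible α is ≤ 1 (rapidly oscillating u have ∫u²/∫(u')² → 0), and α = 1 would force 0 ≥ (1−c)∫u², impossible since c < 1; so 1−α > 0. By the sharp Poincaré inequality on H^1_0 of an interval of length L, ∫(u')² ≥ (π/L)²∫u² with equality for the first sine mode sin(π(x−x₀)/L) (x₀ the left endpoint), so the inequality holds for all u iff (1−α)(π/L)² ≥ α − c, i.e. α ≤ ((π/L)² + c)/((π/L)² + 1) = (1 + c(L/π)²)/(1 + (L/π)²). (Direct route, valid since c ≤ 0: Poincaré gives c∫u² ≥ c(L/π)²∫(u')², so a(u,u) ≥ (1 + c(L/π)²)∫(u')², while ||u||_{H^1}² ≤ (1 + (L/π)²)∫(u')²; dividing yields the same α.) With (π/L)² = 9*π^2/25 and c = -8/3, the largest admissible constant is α = ((π/L)² + c)/((π/L)² + 1).
Simplifying, α = (-200 + 27*π^2)/(3*(25 + 9*π^2)).


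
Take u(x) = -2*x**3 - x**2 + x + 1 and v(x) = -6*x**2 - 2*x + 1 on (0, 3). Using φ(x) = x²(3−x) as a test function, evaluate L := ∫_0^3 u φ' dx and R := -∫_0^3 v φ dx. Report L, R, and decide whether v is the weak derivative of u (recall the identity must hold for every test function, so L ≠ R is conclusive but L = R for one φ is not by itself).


LHS = 3267/20, RHS = 3267/20. Yes, v = u' weakly.

u(x) = -2*x**3 - x**2 + x + 1, classical derivative u'(x) = -6*x**2 - 2*x + 1.
φ(x) = x²(3−x), so φ'(x) = 3*x*(2 - x).
Note φ(0) = φ(3) = 0, so the boundary term u·φ vanishes.
LHS = ∫_0^3 u(x) φ'(x) dx = ∫_0^3 (6*x^5 - 9*x^4 - 9*x^3 + 3*x^2 + 6*x) dx. Term by term:
  ∫_0^3 6*x^5 dx = 729;  ∫_0^3 -9*x^4 dx = -2187/5;  ∫_0^3 -9*x^3 dx = -729/4;
  ∫_0^3 3*x^2 dx = 27;  ∫_0^3 6*x dx = 27.
Sum: 729 − 2187/5 − 729/4 + 27 + 27 = 3267/20.
So LHS = 3267/20.
∫_0^3 v(x) φ(x) dx = ∫_0^3 (6*x^5 - 16*x^4 - 7*x^3 + 3*x^2) dx. Term by term:
  ∫_0^3 6*x^5 dx = 729;  ∫_0^3 -16*x^4 dx = -3888/5;  ∫_0^3 -7*x^3 dx = -567/4;
  ∫_0^3 3*x^2 dx = 27.
Sum: 729 − 3888/5 − 567/4 + 27 = -3267/20.
So RHS = -∫_0^3 v(x) φ(x) dx = 3267/20.
LHS = RHS, so the identity holds for this test φ.
Moreover u is smooth here and v(x) = u'(x) = -6*x**2 - 2*x + 1 pointwise, so the identity holds for every test function. Hence v is the weak derivative of u.


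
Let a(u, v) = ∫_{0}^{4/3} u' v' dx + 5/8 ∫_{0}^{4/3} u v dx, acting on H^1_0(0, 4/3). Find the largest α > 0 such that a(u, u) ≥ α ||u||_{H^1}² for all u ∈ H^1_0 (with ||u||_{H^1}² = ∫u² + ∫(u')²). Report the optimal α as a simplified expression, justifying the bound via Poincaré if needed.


α = (10 + 9*π^2)/(16 + 9*π^2)

Coercivity of a(·,·) on H^1_0(0, 4/3) means a(u, u) ≥ α ||u||_{H^1}² for every u ∈ H^1_0.
The interval has length L = 4/3, and Poincaré/coercivity depend only on L. Here a(u, u) = ∫(u')² + (5/8)·∫u².
Here 0 < c = 5/8 < 1. The condition a(u,u) ≥ α||u||_{H^1}² reads (1−α)∫(u')² ≥ (α−c)∫u². Any admissible α is ≤ 1 (rapidly oscillating u have ∫u²/∫(u')² → 0), and α = 1 would force 0 ≥ (1−c)∫u², impossible since c < 1; so 1−α > 0. By the sharp Poincaré inequality on H^1_0 of an interval of length L, ∫(u')² ≥ (π/L)²∫u² with equality for the first sine mode sin(π(x−x₀)/L) (x₀ the left endpoint), so the inequality holds for all u iff (1−α)(π/L)² ≥ α − c, i.e. α ≤ ((π/L)² + c)/((π/L)² + 1) = (1 + c(L/π)²)/(1 + (L/π)²). With (π/L)² = 9*π^2/16 and c = 5/8, the largest admissible constant is α = ((π/L)² + c)/((π/L)² + 1).
Simplifying, α = (10 + 9*π^2)/(16 + 9*π^2).


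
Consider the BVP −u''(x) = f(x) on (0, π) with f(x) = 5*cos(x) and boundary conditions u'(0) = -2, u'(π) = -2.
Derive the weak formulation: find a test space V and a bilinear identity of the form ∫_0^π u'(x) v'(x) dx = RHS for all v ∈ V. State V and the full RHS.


V = H^1(0, π) (v unrestricted at boundary; u is determined up to an additive constant); weak form: ∫_0^π u'v' dx = ∫_0^π (5*cos(x)) v dx − 2·v(π) + 2·v(0) for all v ∈ V.

Multiply both sides by a test function v and integrate from 0 to π:
  ∫_0^π −u''(x) v(x) dx = ∫_0^π f(x) v(x) dx.
Integrate the LHS by parts once:
  ∫_0^π −u'' v dx = −[u'(x) v(x)]_0^π + ∫_0^π u'(x) v'(x) dx.
Thus ∫_0^π u'(x) v'(x) dx = ∫_0^π f(x) v(x) dx + [u'(x) v(x)]_0^π.
Choose V so that boundary terms are either known or forced to vanish.
u has inhomogeneous Neumann u'(0) = -2, u'(π) = -2. [u' v]_0^π = (-2)·v(π) − (-2)·v(0) = − 2·v(π) + 2·v(0). Take V = H^1(0, π); boundary term becomes part of RHS.
Weak formulation: find u (satisfying any essential BC) such that ∫_0^π u'(x) v'(x) dx = ∫_0^π f v dx − 2·v(π) + 2·v(0) for all v ∈ V (Neumann data are natural BCs: they enter the RHS as boundary terms).
Substituting f(x) = 5*cos(x), the right-hand side is ∫_0^π (5*cos(x)) v dx − 2·v(π) + 2·v(0).
Compatibility check (pure Neumann): taking v ≡ 1 ∈ V gives 0 = ∫_0^π f dx + (-2) − (-2), i.e. ∫_0^π f dx must equal u'(0) − u'(π) = 0. Indeed ∫_0^π (5*cos(x)) dx = 0, so the data are compatible. The solution is then unique only up to an additive constant (fix it e.g. by requiring ∫_0^π u dx = 0).


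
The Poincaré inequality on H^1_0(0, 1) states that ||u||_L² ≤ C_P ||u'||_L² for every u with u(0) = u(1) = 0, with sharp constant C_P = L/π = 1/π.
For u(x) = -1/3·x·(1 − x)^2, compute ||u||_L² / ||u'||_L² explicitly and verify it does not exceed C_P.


||u||_L² / ||u'||_L² = sqrt(14)/14 < C_P = 1/π.

u(x) = -1/3·x·(1 − x)^2, so u'(x) = (1 - 3*x)*(x - 1)/3.
u(x) = -1/3·x·(1 − x)^2 vanishes at x = 0 and x = 1, so u ∈ H^1_0(0, 1). Differentiate via the product rule and integrate the resulting polynomials term by term.
  ∫_0^1 u² dx = ∫_0^1 (x^6/9 - 4*x^5/9 + 2*x^4/3 - 4*x^3/9 + x^2/9) dx. Term by term:
    ∫_0^1 x^6/9 dx = 1/63;  ∫_0^1 -4*x^5/9 dx = -2/27;  ∫_0^1 2*x^4/3 dx = 2/15;
    ∫_0^1 -4*x^3/9 dx = -1/9;  ∫_0^1 x^2/9 dx = 1/27.
  Sum: 1/63 − 2/27 + 2/15 − 1/9 + 1/27 = 1/945.
  ∫_0^1 (u')² dx = ∫_0^1 (x^4 - 8*x^3/3 + 22*x^2/9 - 8*x/9 + 1/9) dx. Term by term:
    ∫_0^1 x^4 dx = 1/5;  ∫_0^1 -8*x^3/3 dx = -2/3;  ∫_0^1 22*x^2/9 dx = 22/27;
    ∫_0^1 -8*x/9 dx = -4/9;  ∫_0^1 1/9 dx = 1/9.
  Sum: 1/5 − 2/3 + 22/27 − 4/9 + 1/9 = 2/135.
∫_0^1 u² dx = 1/945, so ||u||_L² = sqrt(105)/315.
∫_0^1 (u')² dx = 2/135, so ||u'||_L² = sqrt(30)/45.
Ratio ||u||_L² / ||u'||_L² = sqrt(14)/14.
Sharp Poincaré constant on H^1_0(0, 1) is C_P = L/π = 1/π, achieved by sin(π·x).
A polynomial bump cannot attain the sharp Poincaré constant (only the first sine eigenfunction does), so the ratio is strictly less than C_P, consistent with ||u||_L² ≤ C_P ||u'||_L².


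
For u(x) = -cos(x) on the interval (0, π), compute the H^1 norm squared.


||u||_{H^1(0,π)}^2 = π

u'(x) = sin(x).
Expand u² and (u')² and integrate term by term on (0, π), using: for integers n ≥ 1, ∫_0^π sin²(nx) dx = ∫_0^π cos²(nx) dx = π/2; for n ≠ n', ∫_0^π sin(nx)sin(n'x) dx = ∫_0^π cos(nx)cos(n'x) dx = 0; and by product-to-sum, ∫_0^π sin(nx)cos(n'x) dx = ½∫_0^π [sin((n+n')x) + sin((n−n')x)] dx, which is 0 when n+n' is even and 2n/(n²−n'²) when n+n' is odd (it need not vanish on (0, π)).
  u² squared terms: (-1)²·∫cos(x)² dx = 1·π/2 = π/2.
  So ∫_0^π u² dx = π/2.
  (u')² squared terms: (1)²·∫sin(x)² dx = 1·π/2 = π/2.
  So ∫_0^π (u')² dx = π/2.
||u||_{H^1}^2 = (π/2) + (π/2) = π.


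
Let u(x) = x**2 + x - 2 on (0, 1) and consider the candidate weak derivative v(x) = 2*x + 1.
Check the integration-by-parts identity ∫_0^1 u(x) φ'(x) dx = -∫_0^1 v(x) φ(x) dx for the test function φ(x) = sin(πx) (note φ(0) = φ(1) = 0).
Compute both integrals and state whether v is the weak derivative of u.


LHS = -4/π, RHS = -4/π. Yes, v = u' weakly.

u(x) = x**2 + x - 2, classical derivative u'(x) = 2*x + 1.
φ(x) = sin(πx), so φ'(x) = π*cos(π*x).
Note φ(0) = φ(1) = 0, so the boundary term u·φ vanishes.
LHS = ∫_0^1 u(x) φ'(x) dx = ∫_0^1 (π*x^2*cos(π*x) + π*x*cos(π*x) - 2*π*cos(π*x)) dx. Term by term:
  ∫_0^1 -2*π*cos(π*x) dx = 0;  ∫_0^1 π*x*cos(π*x) dx = -2/π;  ∫_0^1 π*x^2*cos(π*x) dx = -2/π.
Sum: 0 − 2/π − 2/π = -4/π.
So LHS = -4/π.
∫_0^1 v(x) φ(x) dx = ∫_0^1 (2*x*sin(π*x) + sin(π*x)) dx. Term by term:
  ∫_0^1 2*x*sin(π*x) dx = 2/π;  ∫_0^1 sin(π*x) dx = 2/π.
Sum: 2/π + 2/π = 4/π.
So RHS = -∫_0^1 v(x) φ(x) dx = -4/π.
LHS = RHS, so the identity holds for this test φ.
Moreover u is smooth here and v(x) = u'(x) = 2*x + 1 pointwise, so the identity holds for every test function. Hence v is the weak derivative of u.


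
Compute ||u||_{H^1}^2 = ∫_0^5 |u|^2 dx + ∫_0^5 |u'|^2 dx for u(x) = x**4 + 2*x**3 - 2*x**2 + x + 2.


||u||_{H^1}^2 = 88892725/126

The H^1 norm (squared) on an interval (0, L) is
  ||u||_{H^1}^2 = ∫_0^L u(x)^2 dx + ∫_0^L u'(x)^2 dx.
Compute u'(x) = 4*x**3 + 6*x**2 - 4*x + 1.
Then u(x)^2 = x**8 + 4*x**7 - 6*x**5 + 12*x**4 + 4*x**3 - 7*x**2 + 4*x + 4 and u'(x)^2 = 16*x**6 + 48*x**5 + 4*x**4 - 40*x**3 + 28*x**2 - 8*x + 1.
Integrate each monomial from 0 to 5 using ∫_0^5 c·x^n dx = c·5^(n+1)/(n+1):
  ∫_0^5 u(x)^2 dx = ∫_0^5 (x^8 + 4*x^7 - 6*x^5 + 12*x^4 + 4*x^3 - 7*x^2 + 4*x + 4) dx. Term by term:
    ∫_0^5 x^8 dx = 1953125/9;  ∫_0^5 4*x^7 dx = 390625/2;  ∫_0^5 -6*x^5 dx = -15625;
    ∫_0^5 12*x^4 dx = 7500;  ∫_0^5 4*x^3 dx = 625;  ∫_0^5 -7*x^2 dx = -875/3;
    ∫_0^5 4*x dx = 50;  ∫_0^5 4 dx = 20.
  Sum: 1953125/9 + 390625/2 − 15625 + 7500 + 625 − 875/3 + 50 + 20 = 7282885/18.
  ∫_0^5 u'(x)^2 dx = ∫_0^5 (16*x^6 + 48*x^5 + 4*x^4 - 40*x^3 + 28*x^2 - 8*x + 1) dx. Term by term:
    ∫_0^5 16*x^6 dx = 1250000/7;  ∫_0^5 48*x^5 dx = 125000;  ∫_0^5 4*x^4 dx = 2500;
    ∫_0^5 -40*x^3 dx = -6250;  ∫_0^5 28*x^2 dx = 3500/3;  ∫_0^5 -8*x dx = -100;
    ∫_0^5 1 dx = 5.
  Sum: 1250000/7 + 125000 + 2500 − 6250 + 3500/3 − 100 + 5 = 6318755/21.
Adding: ||u||_{H^1}^2 = 7282885/18 + 6318755/21 = 88892725/126.


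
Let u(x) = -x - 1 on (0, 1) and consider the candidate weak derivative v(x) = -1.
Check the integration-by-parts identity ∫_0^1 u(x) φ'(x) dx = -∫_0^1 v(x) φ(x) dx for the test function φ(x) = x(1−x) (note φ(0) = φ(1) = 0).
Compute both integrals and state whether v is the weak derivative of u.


LHS = 1/6, RHS = 1/6. Yes, v = u' weakly.

u(x) = -x - 1, classical derivative u'(x) = -1.
φ(x) = x(1−x), so φ'(x) = 1 - 2*x.
Note φ(0) = φ(1) = 0, so the boundary term u·φ vanishes.
LHS = ∫_0^1 u(x) φ'(x) dx = ∫_0^1 (2*x^2 + x - 1) dx. Term by term:
  ∫_0^1 2*x^2 dx = 2/3;  ∫_0^1 x dx = 1/2;  ∫_0^1 -1 dx = -1.
Sum: 2/3 + 1/2 − 1 = 1/6.
So LHS = 1/6.
∫_0^1 v(x) φ(x) dx = ∫_0^1 (x^2 - x) dx. Term by term:
  ∫_0^1 x^2 dx = 1/3;  ∫_0^1 -x dx = -1/2.
Sum: 1/3 − 1/2 = -1/6.
So RHS = -∫_0^1 v(x) φ(x) dx = 1/6.
LHS = RHS, so the identity holds for this test φ.
Moreover u is smooth here and v(x) = u'(x) = -1 pointwise, so the identity holds for every test function. Hence v is the weak derivative of u.


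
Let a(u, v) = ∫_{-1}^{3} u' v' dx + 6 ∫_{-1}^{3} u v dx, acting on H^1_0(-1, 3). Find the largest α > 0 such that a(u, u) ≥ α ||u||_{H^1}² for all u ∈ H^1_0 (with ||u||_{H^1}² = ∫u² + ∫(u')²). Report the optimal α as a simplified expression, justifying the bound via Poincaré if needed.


α = 1

Coercivity of a(·,·) on H^1_0(-1, 3) means a(u, u) ≥ α ||u||_{H^1}² for every u ∈ H^1_0.
The interval has length L = 4, and Poincaré/coercivity depend only on L. Here a(u, u) = ∫(u')² + (6)·∫u².
Here c = 6 ≥ 1, so a(u,u) = ∫(u')² + c∫u² ≥ ∫(u')² + ∫u² = ||u||_{H^1}², i.e. α = 1 works. No larger α is possible: a(u,u) ≥ α||u||_{H^1}² means (1−α)∫(u')² ≥ (α−c)∫u², and for the modes u_n = sin(nπ(x−x₀)/L) (x₀ the left endpoint) one has ∫u_n²/∫(u_n')² = (L/(nπ))² → 0, so a(u_n,u_n)/||u_n||_{H^1}² → 1. Hence the optimal constant is α = 1.
Therefore α = 1.


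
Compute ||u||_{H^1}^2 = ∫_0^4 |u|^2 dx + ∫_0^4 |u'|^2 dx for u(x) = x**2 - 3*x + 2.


||u||_{H^1}^2 = 652/15

The H^1 norm (squared) on an interval (0, L) is
  ||u||_{H^1}^2 = ∫_0^L u(x)^2 dx + ∫_0^L u'(x)^2 dx.
Compute u'(x) = 2*x - 3.
Then u(x)^2 = x**4 - 6*x**3 + 13*x**2 - 12*x + 4 and u'(x)^2 = 4*x**2 - 12*x + 9.
Integrate each monomial from 0 to 4 using ∫_0^4 c·x^n dx = c·4^(n+1)/(n+1):
  ∫_0^4 u(x)^2 dx = ∫_0^4 (x^4 - 6*x^3 + 13*x^2 - 12*x + 4) dx. Term by term:
    ∫_0^4 x^4 dx = 1024/5;  ∫_0^4 -6*x^3 dx = -384;  ∫_0^4 13*x^2 dx = 832/3;
    ∫_0^4 -12*x dx = -96;  ∫_0^4 4 dx = 16.
  Sum: 1024/5 − 384 + 832/3 − 96 + 16 = 272/15.
  ∫_0^4 u'(x)^2 dx = ∫_0^4 (4*x^2 - 12*x + 9) dx. Term by term:
    ∫_0^4 4*x^2 dx = 256/3;  ∫_0^4 -12*x dx = -96;  ∫_0^4 9 dx = 36.
  Sum: 256/3 − 96 + 36 = 76/3.
Adding: ||u||_{H^1}^2 = 272/15 + 76/3 = 652/15.


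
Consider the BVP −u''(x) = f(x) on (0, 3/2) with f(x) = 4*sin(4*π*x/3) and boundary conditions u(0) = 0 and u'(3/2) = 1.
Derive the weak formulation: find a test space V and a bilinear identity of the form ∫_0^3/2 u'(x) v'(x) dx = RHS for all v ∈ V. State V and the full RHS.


V = {v ∈ H^1(0, 3/2) : v(0) = 0} (test functions vanish at x = 0 where u is specified); weak form: ∫_0^3/2 u'v' dx = ∫_0^3/2 (4*sin(4*π*x/3)) v dx + v(3/2) for all v ∈ V.

Multiply both sides by a test function v and integrate from 0 to 3/2:
  ∫_0^3/2 −u''(x) v(x) dx = ∫_0^3/2 f(x) v(x) dx.
Integrate the LHS by parts once:
  ∫_0^3/2 −u'' v dx = −[u'(x) v(x)]_0^3/2 + ∫_0^3/2 u'(x) v'(x) dx.
Thus ∫_0^3/2 u'(x) v'(x) dx = ∫_0^3/2 f(x) v(x) dx + [u'(x) v(x)]_0^3/2.
Choose V so that boundary terms are either known or forced to vanish.
Mixed BC: u(0) = 0 (Dirichlet) and u'(3/2) = 1 (Neumann). Define V = {v ∈ H^1(0, 3/2) : v(0) = 0}. Then [u' v]_0^3/2 = u'(3/2)·v(3/2) − u'(0)·0 = v(3/2).
Weak formulation: find u (satisfying any essential BC) such that ∫_0^3/2 u'(x) v'(x) dx = ∫_0^3/2 f v dx + v(3/2) for all v ∈ V (Dirichlet at 0 absorbed into V; Neumann datum at x = 3/2 contributes the boundary term).
Substituting f(x) = 4*sin(4*π*x/3), the right-hand side is ∫_0^3/2 (4*sin(4*π*x/3)) v dx + v(3/2).


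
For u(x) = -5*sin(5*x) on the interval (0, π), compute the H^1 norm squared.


||u||_{H^1(0,π)}^2 = 325*π

u'(x) = -25*cos(5*x).
Expand u² and (u')² and integrate term by term on (0, π), using: for integers n ≥ 1, ∫_0^π sin²(nx) dx = ∫_0^π cos²(nx) dx = π/2; for n ≠ n', ∫_0^π sin(nx)sin(n'x) dx = ∫_0^π cos(nx)cos(n'x) dx = 0; and by product-to-sum, ∫_0^π sin(nx)cos(n'x) dx = ½∫_0^π [sin((n+n')x) + sin((n−n')x)] dx, which is 0 when n+n' is even and 2n/(n²−n'²) when n+n' is odd (it need not vanish on (0, π)).
  u² squared terms: (-5)²·∫sin(5x)² dx = 25·π/2 = 25*π/2.
  So ∫_0^π u² dx = 25*π/2.
  (u')² squared terms: (-25)²·∫cos(5x)² dx = 625·π/2 = 625*π/2.
  So ∫_0^π (u')² dx = 625*π/2.
||u||_{H^1}^2 = (25*π/2) + (625*π/2) = 325*π.


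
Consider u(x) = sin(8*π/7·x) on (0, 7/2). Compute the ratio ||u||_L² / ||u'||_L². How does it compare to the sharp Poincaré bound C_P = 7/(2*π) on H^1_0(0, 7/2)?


||u||_L² / ||u'||_L² = 7/(8*π) < C_P = 7/(2*π).

u(x) = sin(8*π/7·x), so u'(x) = 8*π*cos(8*π*x/7)/7.
Writing u(x) = A·sin(kπx/L) with A = 1 and k = 4, use ∫_0^L sin²(kπx/L) dx = L/2 and ∫_0^L cos²(kπx/L) dx = L/2.
u² = 1·sin²(8*π/7·x) and (u')² = 64*π^2/49·cos²(8*π/7·x), and each of sin², cos² integrates to L/2 = 7/4 over (0, 7/2).
∫_0^7/2 u² dx = 7/4, so ||u||_L² = sqrt(7)/2.
∫_0^7/2 (u')² dx = 16*π^2/7, so ||u'||_L² = 4*sqrt(7)*π/7.
Ratio ||u||_L² / ||u'||_L² = 7/(8*π).
Sharp Poincaré constant on H^1_0(0, 7/2) is C_P = L/π = 7/(2*π), achieved by sin(2*π/7·x).
This is the k = 4 harmonic; the ratio L/(kπ) is strictly less than C_P = L/π, consistent with the sharp inequality ||u||_L² ≤ C_P ||u'||_L².


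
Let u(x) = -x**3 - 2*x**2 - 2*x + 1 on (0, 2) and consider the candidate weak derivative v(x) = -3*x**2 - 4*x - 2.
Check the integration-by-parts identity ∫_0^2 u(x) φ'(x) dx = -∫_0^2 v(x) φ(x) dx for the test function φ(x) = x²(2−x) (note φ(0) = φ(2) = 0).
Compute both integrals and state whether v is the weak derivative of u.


LHS = 232/15, RHS = 232/15. Yes, v = u' weakly.

u(x) = -x**3 - 2*x**2 - 2*x + 1, classical derivative u'(x) = -3*x**2 - 4*x - 2.
φ(x) = x²(2−x), so φ'(x) = x*(4 - 3*x).
Note φ(0) = φ(2) = 0, so the boundary term u·φ vanishes.
LHS = ∫_0^2 u(x) φ'(x) dx = ∫_0^2 (3*x^5 + 2*x^4 - 2*x^3 - 11*x^2 + 4*x) dx. Term by term:
  ∫_0^2 3*x^5 dx = 32;  ∫_0^2 2*x^4 dx = 64/5;  ∫_0^2 -2*x^3 dx = -8;
  ∫_0^2 -11*x^2 dx = -88/3;  ∫_0^2 4*x dx = 8.
Sum: 32 + 64/5 − 8 − 88/3 + 8 = 232/15.
So LHS = 232/15.
∫_0^2 v(x) φ(x) dx = ∫_0^2 (3*x^5 - 2*x^4 - 6*x^3 - 4*x^2) dx. Term by term:
  ∫_0^2 3*x^5 dx = 32;  ∫_0^2 -2*x^4 dx = -64/5;  ∫_0^2 -6*x^3 dx = -24;
  ∫_0^2 -4*x^2 dx = -32/3.
Sum: 32 − 64/5 − 24 − 32/3 = -232/15.
So RHS = -∫_0^2 v(x) φ(x) dx = 232/15.
LHS = RHS, so the identity holds for this test φ.
Moreover u is smooth here and v(x) = u'(x) = -3*x**2 - 4*x - 2 pointwise, so the identity holds for every test function. Hence v is the weak derivative of u.


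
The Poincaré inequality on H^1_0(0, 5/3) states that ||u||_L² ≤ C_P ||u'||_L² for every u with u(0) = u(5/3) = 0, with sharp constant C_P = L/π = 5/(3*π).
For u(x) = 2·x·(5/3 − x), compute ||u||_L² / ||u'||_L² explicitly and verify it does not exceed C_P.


||u||_L² / ||u'||_L² = sqrt(10)/6 < C_P = 5/(3*π).

u(x) = 2·x·(5/3 − x), so u'(x) = 10/3 - 4*x.
u(x) = 2·x·(5/3 − x) vanishes at x = 0 and x = 5/3, so u ∈ H^1_0(0, 5/3). Differentiate via the product rule and integrate the resulting polynomials term by term.
  ∫_0^5/3 u² dx = ∫_0^5/3 (4*x^4 - 40*x^3/3 + 100*x^2/9) dx. Term by term:
    ∫_0^5/3 4*x^4 dx = 2500/243;  ∫_0^5/3 -40*x^3/3 dx = -6250/243;  ∫_0^5/3 100*x^2/9 dx = 12500/729.
  Sum: 2500/243 − 6250/243 + 12500/729 = 1250/729.
  ∫_0^5/3 (u')² dx = ∫_0^5/3 (16*x^2 - 80*x/3 + 100/9) dx. Term by term:
    ∫_0^5/3 16*x^2 dx = 2000/81;  ∫_0^5/3 -80*x/3 dx = -1000/27;  ∫_0^5/3 100/9 dx = 500/27.
  Sum: 2000/81 − 1000/27 + 500/27 = 500/81.
∫_0^5/3 u² dx = 1250/729, so ||u||_L² = 25*sqrt(2)/27.
∫_0^5/3 (u')² dx = 500/81, so ||u'||_L² = 10*sqrt(5)/9.
Ratio ||u||_L² / ||u'||_L² = sqrt(10)/6.
Sharp Poincaré constant on H^1_0(0, 5/3) is C_P = L/π = 5/(3*π), achieved by sin(3*π/5·x).
A polynomial bump cannot attain the sharp Poincaré constant (only the first sine eigenfunction does), so the ratio is strictly less than C_P, consistent with ||u||_L² ≤ C_P ||u'||_L².


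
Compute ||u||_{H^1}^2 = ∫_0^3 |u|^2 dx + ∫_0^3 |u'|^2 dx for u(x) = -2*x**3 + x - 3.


||u||_{H^1}^2 = 103317/35

The H^1 norm (squared) on an interval (0, L) is
  ||u||_{H^1}^2 = ∫_0^L u(x)^2 dx + ∫_0^L u'(x)^2 dx.
Compute u'(x) = 1 - 6*x**2.
Then u(x)^2 = 4*x**6 - 4*x**4 + 12*x**3 + x**2 - 6*x + 9 and u'(x)^2 = 36*x**4 - 12*x**2 + 1.
Integrate each monomial from 0 to 3 using ∫_0^3 c·x^n dx = c·3^(n+1)/(n+1):
  ∫_0^3 u(x)^2 dx = ∫_0^3 (4*x^6 - 4*x^4 + 12*x^3 + x^2 - 6*x + 9) dx. Term by term:
    ∫_0^3 4*x^6 dx = 8748/7;  ∫_0^3 -4*x^4 dx = -972/5;  ∫_0^3 12*x^3 dx = 243;
    ∫_0^3 x^2 dx = 9;  ∫_0^3 -6*x dx = -27;  ∫_0^3 9 dx = 27.
  Sum: 8748/7 − 972/5 + 243 + 9 − 27 + 27 = 45756/35.
  ∫_0^3 u'(x)^2 dx = ∫_0^3 (36*x^4 - 12*x^2 + 1) dx. Term by term:
    ∫_0^3 36*x^4 dx = 8748/5;  ∫_0^3 -12*x^2 dx = -108;  ∫_0^3 1 dx = 3.
  Sum: 8748/5 − 108 + 3 = 8223/5.
Adding: ||u||_{H^1}^2 = 45756/35 + 8223/5 = 103317/35.


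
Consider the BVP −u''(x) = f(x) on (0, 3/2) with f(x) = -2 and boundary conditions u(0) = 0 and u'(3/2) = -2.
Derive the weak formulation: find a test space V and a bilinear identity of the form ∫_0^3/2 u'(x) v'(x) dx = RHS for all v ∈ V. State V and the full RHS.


V = {v ∈ H^1(0, 3/2) : v(0) = 0} (test functions vanish at x = 0 where u is specified); weak form: ∫_0^3/2 u'v' dx = ∫_0^3/2 (-2) v dx − 2·v(3/2) for all v ∈ V.

Multiply both sides by a test function v and integrate from 0 to 3/2:
  ∫_0^3/2 −u''(x) v(x) dx = ∫_0^3/2 f(x) v(x) dx.
Integrate the LHS by parts once:
  ∫_0^3/2 −u'' v dx = −[u'(x) v(x)]_0^3/2 + ∫_0^3/2 u'(x) v'(x) dx.
Thus ∫_0^3/2 u'(x) v'(x) dx = ∫_0^3/2 f(x) v(x) dx + [u'(x) v(x)]_0^3/2.
Choose V so that boundary terms are either known or forced to vanish.
Mixed BC: u(0) = 0 (Dirichlet) and u'(3/2) = -2 (Neumann). Define V = {v ∈ H^1(0, 3/2) : v(0) = 0}. Then [u' v]_0^3/2 = u'(3/2)·v(3/2) − u'(0)·0 = − 2·v(3/2).
Weak formulation: find u (satisfying any essential BC) such that ∫_0^3/2 u'(x) v'(x) dx = ∫_0^3/2 f v dx − 2·v(3/2) for all v ∈ V (Dirichlet at 0 absorbed into V; Neumann datum at x = 3/2 contributes the boundary term).
Substituting f(x) = -2, the right-hand side is ∫_0^3/2 (-2) v dx − 2·v(3/2).


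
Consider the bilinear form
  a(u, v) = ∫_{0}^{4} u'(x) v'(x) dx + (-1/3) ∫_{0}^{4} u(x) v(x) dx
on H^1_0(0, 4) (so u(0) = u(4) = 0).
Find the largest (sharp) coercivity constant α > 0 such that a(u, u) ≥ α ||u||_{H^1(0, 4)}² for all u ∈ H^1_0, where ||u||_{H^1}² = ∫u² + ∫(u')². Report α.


α = (-16/3 + π^2)/(π^2 + 16)

Coercivity of a(·,·) on H^1_0(0, 4) means a(u, u) ≥ α ||u||_{H^1}² for every u ∈ H^1_0.
The interval has length L = 4, and Poincaré/coercivity depend only on L. Here a(u, u) = ∫(u')² + (-1/3)·∫u².
Here c = -1/3 < 0 with |c| < (π/L)² = π^2/16, so coercivity still holds. The condition a(u,u) ≥ α||u||_{H^1}² reads (1−α)∫(u')² ≥ (α−c)∫u². Any admissible α is ≤ 1 (rapidly oscillating u have ∫u²/∫(u')² → 0), and α = 1 would force 0 ≥ (1−c)∫u², impossible since c < 1; so 1−α > 0. By the sharp Poincaré inequality on H^1_0 of an interval of length L, ∫(u')² ≥ (π/L)²∫u² with equality for the first sine mode sin(π(x−x₀)/L) (x₀ the left endpoint), so the inequality holds for all u iff (1−α)(π/L)² ≥ α − c, i.e. α ≤ ((π/L)² + c)/((π/L)² + 1) = (1 + c(L/π)²)/(1 + (L/π)²). (Direct route, valid since c ≤ 0: Poincaré gives c∫u² ≥ c(L/π)²∫(u')², so a(u,u) ≥ (1 + c(L/π)²)∫(u')², while ||u||_{H^1}² ≤ (1 + (L/π)²)∫(u')²; dividing yields the same α.) With (π/L)² = π^2/16 and c = -1/3, the largest admissible constant is α = ((π/L)² + c)/((π/L)² + 1).
Simplifying, α = (-16/3 + π^2)/(π^2 + 16).


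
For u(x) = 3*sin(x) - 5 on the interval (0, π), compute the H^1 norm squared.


||u||_{H^1(0,π)}^2 = -60 + 34*π

u'(x) = 3*cos(x).
Expand u² and (u')² and integrate term by term on (0, π), using: for integers n ≥ 1, ∫_0^π sin²(nx) dx = ∫_0^π cos²(nx) dx = π/2; for n ≠ n', ∫_0^π sin(nx)sin(n'x) dx = ∫_0^π cos(nx)cos(n'x) dx = 0; and by product-to-sum, ∫_0^π sin(nx)cos(n'x) dx = ½∫_0^π [sin((n+n')x) + sin((n−n')x)] dx, which is 0 when n+n' is even and 2n/(n²−n'²) when n+n' is odd (it need not vanish on (0, π)). For the constant mode: ∫_0^π 1 dx = π, ∫_0^π cos(nx) dx = 0, ∫_0^π sin(nx) dx = (1−(−1)^n)/n.
  u² squared terms: (-5)²·∫1 dx = 25·π = 25*π;  (3)²·∫sin(x)² dx = 9·π/2 = 9*π/2.
  u² cross terms: 2·(-5)·(3)·∫1·sin(x) dx = -30·(2) = -60.
  So ∫_0^π u² dx = 25*π + 9*π/2 − 60 = -60 + 59*π/2.
  (u')² squared terms: (3)²·∫cos(x)² dx = 9·π/2 = 9*π/2.
  So ∫_0^π (u')² dx = 9*π/2.
||u||_{H^1}^2 = (-60 + 59*π/2) + (9*π/2) = -60 + 34*π.


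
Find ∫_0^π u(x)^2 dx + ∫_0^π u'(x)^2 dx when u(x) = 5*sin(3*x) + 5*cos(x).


||u||_{H^1(0,π)}^2 = 150*π

u'(x) = -5*sin(x) + 15*cos(3*x).
Expand u² and (u')² and integrate term by term on (0, π), using: for integers n ≥ 1, ∫_0^π sin²(nx) dx = ∫_0^π cos²(nx) dx = π/2; for n ≠ n', ∫_0^π sin(nx)sin(n'x) dx = ∫_0^π cos(nx)cos(n'x) dx = 0; and by product-to-sum, ∫_0^π sin(nx)cos(n'x) dx = ½∫_0^π [sin((n+n')x) + sin((n−n')x)] dx, which is 0 when n+n' is even and 2n/(n²−n'²) when n+n' is odd (it need not vanish on (0, π)).
  u² squared terms: (5)²·∫cos(x)² dx = 25·π/2 = 25*π/2;  (5)²·∫sin(3x)² dx = 25·π/2 = 25*π/2.
  u² cross terms: 2·(5)·(5)·∫cos(x)·sin(3x) dx = 50·(0) = 0.
  So ∫_0^π u² dx = 25*π/2 + 25*π/2 + 0 = 25*π.
  (u')² squared terms: (-5)²·∫sin(x)² dx = 25·π/2 = 25*π/2;  (15)²·∫cos(3x)² dx = 225·π/2 = 225*π/2.
  (u')² cross terms: 2·(-5)·(15)·∫sin(x)·cos(3x) dx = -150·(0) = 0.
  So ∫_0^π (u')² dx = 25*π/2 + 225*π/2 + 0 = 125*π.
||u||_{H^1}^2 = (25*π) + (125*π) = 150*π.


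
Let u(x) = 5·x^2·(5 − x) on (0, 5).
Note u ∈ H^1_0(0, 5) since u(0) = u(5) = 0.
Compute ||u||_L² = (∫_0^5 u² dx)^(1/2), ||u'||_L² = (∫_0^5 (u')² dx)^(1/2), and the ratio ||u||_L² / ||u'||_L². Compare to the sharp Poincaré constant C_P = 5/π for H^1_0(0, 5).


||u||_L² / ||u'||_L² = 5*sqrt(14)/14 < C_P = 5/π.

u(x) = 5·x^2·(5 − x), so u'(x) = 5*x*(10 - 3*x).
u(x) = 5·x^2·(5 − x) vanishes at x = 0 and x = 5, so u ∈ H^1_0(0, 5). Differentiate via the product rule and integrate the resulting polynomials term by term.
  ∫_0^5 u² dx = ∫_0^5 (25*x^6 - 250*x^5 + 625*x^4) dx. Term by term:
    ∫_0^5 25*x^6 dx = 1953125/7;  ∫_0^5 -250*x^5 dx = -1953125/3;  ∫_0^5 625*x^4 dx = 390625.
  Sum: 1953125/7 − 1953125/3 + 390625 = 390625/21.
  ∫_0^5 (u')² dx = ∫_0^5 (225*x^4 - 1500*x^3 + 2500*x^2) dx. Term by term:
    ∫_0^5 225*x^4 dx = 140625;  ∫_0^5 -1500*x^3 dx = -234375;  ∫_0^5 2500*x^2 dx = 312500/3.
  Sum: 140625 − 234375 + 312500/3 = 31250/3.
∫_0^5 u² dx = 390625/21, so ||u||_L² = 625*sqrt(21)/21.
∫_0^5 (u')² dx = 31250/3, so ||u'||_L² = 125*sqrt(6)/3.
Ratio ||u||_L² / ||u'||_L² = 5*sqrt(14)/14.
Sharp Poincaré constant on H^1_0(0, 5) is C_P = L/π = 5/π, achieved by sin(π/5·x).
A polynomial bump cannot attain the sharp Poincaré constant (only the first sine eigenfunction does), so the ratio is strictly less than C_P, consistent with ||u||_L² ≤ C_P ||u'||_L².


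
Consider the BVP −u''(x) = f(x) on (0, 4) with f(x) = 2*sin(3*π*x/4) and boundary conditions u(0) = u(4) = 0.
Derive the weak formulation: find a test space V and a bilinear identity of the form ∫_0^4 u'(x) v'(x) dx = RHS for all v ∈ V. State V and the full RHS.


V = H^1_0(0, 4) (so v(0) = v(4) = 0); weak form: ∫_0^4 u'v' dx = ∫_0^4 (2*sin(3*π*x/4)) v dx for all v ∈ V.

Multiply both sides by a test function v and integrate from 0 to 4:
  ∫_0^4 −u''(x) v(x) dx = ∫_0^4 f(x) v(x) dx.
Integrate the LHS by parts once:
  ∫_0^4 −u'' v dx = −[u'(x) v(x)]_0^4 + ∫_0^4 u'(x) v'(x) dx.
Thus ∫_0^4 u'(x) v'(x) dx = ∫_0^4 f(x) v(x) dx + [u'(x) v(x)]_0^4.
Choose V so that boundary terms are either known or forced to vanish.
u is Dirichlet: u(0) = u(4) = 0. Let V = H^1_0(0, 4); then v(0) = v(4) = 0, and [u' v]_0^4 = 0.
Weak formulation: find u (satisfying any essential BC) such that ∫_0^4 u'(x) v'(x) dx = ∫_0^4 f v dx for all v ∈ V.
Substituting f(x) = 2*sin(3*π*x/4), the right-hand side is ∫_0^4 (2*sin(3*π*x/4)) v dx.


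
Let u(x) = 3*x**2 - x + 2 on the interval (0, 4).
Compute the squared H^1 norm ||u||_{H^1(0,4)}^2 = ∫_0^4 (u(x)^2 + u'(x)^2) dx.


||u||_{H^1}^2 = 35948/15

The H^1 norm (squared) on an interval (0, L) is
  ||u||_{H^1}^2 = ∫_0^L u(x)^2 dx + ∫_0^L u'(x)^2 dx.
Compute u'(x) = 6*x - 1.
Then u(x)^2 = 9*x**4 - 6*x**3 + 13*x**2 - 4*x + 4 and u'(x)^2 = 36*x**2 - 12*x + 1.
Integrate each monomial from 0 to 4 using ∫_0^4 c·x^n dx = c·4^(n+1)/(n+1):
  ∫_0^4 u(x)^2 dx = ∫_0^4 (9*x^4 - 6*x^3 + 13*x^2 - 4*x + 4) dx. Term by term:
    ∫_0^4 9*x^4 dx = 9216/5;  ∫_0^4 -6*x^3 dx = -384;  ∫_0^4 13*x^2 dx = 832/3;
    ∫_0^4 -4*x dx = -32;  ∫_0^4 4 dx = 16.
  Sum: 9216/5 − 384 + 832/3 − 32 + 16 = 25808/15.
  ∫_0^4 u'(x)^2 dx = ∫_0^4 (36*x^2 - 12*x + 1) dx. Term by term:
    ∫_0^4 36*x^2 dx = 768;  ∫_0^4 -12*x dx = -96;  ∫_0^4 1 dx = 4.
  Sum: 768 − 96 + 4 = 676.
Adding: ||u||_{H^1}^2 = 25808/15 + 676 = 35948/15.


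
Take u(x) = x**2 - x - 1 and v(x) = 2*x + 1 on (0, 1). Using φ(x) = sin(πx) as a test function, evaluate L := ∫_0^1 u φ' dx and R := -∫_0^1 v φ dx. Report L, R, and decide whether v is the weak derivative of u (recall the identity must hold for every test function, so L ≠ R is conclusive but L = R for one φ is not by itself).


LHS = 0, RHS = -4/π. No, v is not the weak derivative of u.

u(x) = x**2 - x - 1, classical derivative u'(x) = 2*x - 1.
φ(x) = sin(πx), so φ'(x) = π*cos(π*x).
Note φ(0) = φ(1) = 0, so the boundary term u·φ vanishes.
LHS = ∫_0^1 u(x) φ'(x) dx = ∫_0^1 (π*x^2*cos(π*x) - π*x*cos(π*x) - π*cos(π*x)) dx. Term by term:
  ∫_0^1 -π*cos(π*x) dx = 0;  ∫_0^1 π*x^2*cos(π*x) dx = -2/π;  ∫_0^1 -π*x*cos(π*x) dx = 2/π.
Sum: 0 − 2/π + 2/π = 0.
So LHS = 0.
∫_0^1 v(x) φ(x) dx = ∫_0^1 (2*x*sin(π*x) + sin(π*x)) dx. Term by term:
  ∫_0^1 2*x*sin(π*x) dx = 2/π;  ∫_0^1 sin(π*x) dx = 2/π.
Sum: 2/π + 2/π = 4/π.
So RHS = -∫_0^1 v(x) φ(x) dx = -4/π.
LHS − RHS = 4/π ≠ 0, so the identity fails.
(For a valid weak derivative the identity must hold for EVERY test function, in particular this one. The failure shows v is NOT the weak derivative of u.)
Correct weak derivative would be u'(x) = 2*x - 1.


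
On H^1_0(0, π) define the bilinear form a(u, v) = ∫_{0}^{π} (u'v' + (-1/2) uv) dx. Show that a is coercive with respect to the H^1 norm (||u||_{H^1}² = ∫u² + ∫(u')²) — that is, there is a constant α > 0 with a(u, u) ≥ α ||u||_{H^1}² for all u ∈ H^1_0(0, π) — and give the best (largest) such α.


α = 1/4

Coercivity of a(·,·) on H^1_0(0, π) means a(u, u) ≥ α ||u||_{H^1}² for every u ∈ H^1_0.
The interval has length L = π, and Poincaré/coercivity depend only on L. Here a(u, u) = ∫(u')² + (-1/2)·∫u².
Here c = -1/2 < 0 with |c| < (π/L)² = 1, so coercivity still holds. The condition a(u,u) ≥ α||u||_{H^1}² reads (1−α)∫(u')² ≥ (α−c)∫u². Any admissible α is ≤ 1 (rapidly oscillating u have ∫u²/∫(u')² → 0), and α = 1 would force 0 ≥ (1−c)∫u², impossible since c < 1; so 1−α > 0. By the sharp Poincaré inequality on H^1_0 of an interval of length L, ∫(u')² ≥ (π/L)²∫u² with equality for the first sine mode sin(π(x−x₀)/L) (x₀ the left endpoint), so the inequality holds for all u iff (1−α)(π/L)² ≥ α − c, i.e. α ≤ ((π/L)² + c)/((π/L)² + 1) = (1 + c(L/π)²)/(1 + (L/π)²). (Direct route, valid since c ≤ 0: Poincaré gives c∫u² ≥ c(L/π)²∫(u')², so a(u,u) ≥ (1 + c(L/π)²)∫(u')², while ||u||_{H^1}² ≤ (1 + (L/π)²)∫(u')²; dividing yields the same α.) With (π/L)² = 1 and c = -1/2, the largest admissible constant is α = ((π/L)² + c)/((π/L)² + 1).
Simplifying, α = 1/4.


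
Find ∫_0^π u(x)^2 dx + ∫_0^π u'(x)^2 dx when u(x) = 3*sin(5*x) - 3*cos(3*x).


||u||_{H^1(0,π)}^2 = 162*π

u'(x) = 9*sin(3*x) + 15*cos(5*x).
Expand u² and (u')² and integrate term by term on (0, π), using: for integers n ≥ 1, ∫_0^π sin²(nx) dx = ∫_0^π cos²(nx) dx = π/2; for n ≠ n', ∫_0^π sin(nx)sin(n'x) dx = ∫_0^π cos(nx)cos(n'x) dx = 0; and by product-to-sum, ∫_0^π sin(nx)cos(n'x) dx = ½∫_0^π [sin((n+n')x) + sin((n−n')x)] dx, which is 0 when n+n' is even and 2n/(n²−n'²) when n+n' is odd (it need not vanish on (0, π)).
  u² squared terms: (-3)²·∫cos(3x)² dx = 9·π/2 = 9*π/2;  (3)²·∫sin(5x)² dx = 9·π/2 = 9*π/2.
  u² cross terms: 2·(-3)·(3)·∫cos(3x)·sin(5x) dx = -18·(0) = 0.
  So ∫_0^π u² dx = 9*π/2 + 9*π/2 + 0 = 9*π.
  (u')² squared terms: (9)²·∫sin(3x)² dx = 81·π/2 = 81*π/2;  (15)²·∫cos(5x)² dx = 225·π/2 = 225*π/2.
  (u')² cross terms: 2·(9)·(15)·∫sin(3x)·cos(5x) dx = 270·(0) = 0.
  So ∫_0^π (u')² dx = 81*π/2 + 225*π/2 + 0 = 153*π.
||u||_{H^1}^2 = (9*π) + (153*π) = 162*π.


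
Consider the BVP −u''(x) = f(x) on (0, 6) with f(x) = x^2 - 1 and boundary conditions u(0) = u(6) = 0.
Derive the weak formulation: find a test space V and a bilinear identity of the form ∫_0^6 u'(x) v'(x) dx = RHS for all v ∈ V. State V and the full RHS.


V = H^1_0(0, 6) (so v(0) = v(6) = 0); weak form: ∫_0^6 u'v' dx = ∫_0^6 (x^2 - 1) v dx for all v ∈ V.

Multiply both sides by a test function v and integrate from 0 to 6:
  ∫_0^6 −u''(x) v(x) dx = ∫_0^6 f(x) v(x) dx.
Integrate the LHS by parts once:
  ∫_0^6 −u'' v dx = −[u'(x) v(x)]_0^6 + ∫_0^6 u'(x) v'(x) dx.
Thus ∫_0^6 u'(x) v'(x) dx = ∫_0^6 f(x) v(x) dx + [u'(x) v(x)]_0^6.
Choose V so that boundary terms are either known or forced to vanish.
u is Dirichlet: u(0) = u(6) = 0. Let V = H^1_0(0, 6); then v(0) = v(6) = 0, and [u' v]_0^6 = 0.
Weak formulation: find u (satisfying any essential BC) such that ∫_0^6 u'(x) v'(x) dx = ∫_0^6 f v dx for all v ∈ V.
Substituting f(x) = x^2 - 1, the right-hand side is ∫_0^6 (x^2 - 1) v dx.


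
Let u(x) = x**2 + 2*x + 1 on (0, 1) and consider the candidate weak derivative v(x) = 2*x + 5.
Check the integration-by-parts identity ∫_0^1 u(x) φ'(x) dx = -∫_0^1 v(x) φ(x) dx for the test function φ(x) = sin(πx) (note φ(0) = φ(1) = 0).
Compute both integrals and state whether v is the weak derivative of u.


LHS = -6/π, RHS = -12/π. No, v is not the weak derivative of u.

u(x) = x**2 + 2*x + 1, classical derivative u'(x) = 2*x + 2.
φ(x) = sin(πx), so φ'(x) = π*cos(π*x).
Note φ(0) = φ(1) = 0, so the boundary term u·φ vanishes.
LHS = ∫_0^1 u(x) φ'(x) dx = ∫_0^1 (π*x^2*cos(π*x) + 2*π*x*cos(π*x) + π*cos(π*x)) dx. Term by term:
  ∫_0^1 π*cos(π*x) dx = 0;  ∫_0^1 π*x^2*cos(π*x) dx = -2/π;  ∫_0^1 2*π*x*cos(π*x) dx = -4/π.
Sum: 0 − 2/π − 4/π = -6/π.
So LHS = -6/π.
∫_0^1 v(x) φ(x) dx = ∫_0^1 (2*x*sin(π*x) + 5*sin(π*x)) dx. Term by term:
  ∫_0^1 5*sin(π*x) dx = 10/π;  ∫_0^1 2*x*sin(π*x) dx = 2/π.
Sum: 10/π + 2/π = 12/π.
So RHS = -∫_0^1 v(x) φ(x) dx = -12/π.
LHS − RHS = 6/π ≠ 0, so the identity fails.
(For a valid weak derivative the identity must hold for EVERY test function, in particular this one. The failure shows v is NOT the weak derivative of u.)
Correct weak derivative would be u'(x) = 2*x + 2.


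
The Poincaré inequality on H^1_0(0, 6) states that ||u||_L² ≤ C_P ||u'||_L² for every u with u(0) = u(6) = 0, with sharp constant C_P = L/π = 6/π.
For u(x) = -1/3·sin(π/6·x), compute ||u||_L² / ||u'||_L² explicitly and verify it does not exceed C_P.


||u||_L² / ||u'||_L² = 6/π = C_P.

u(x) = -1/3·sin(π/6·x), so u'(x) = -π*cos(π*x/6)/18.
Writing u(x) = A·sin(kπx/L) with A = -1/3 and k = 1, use ∫_0^L sin²(kπx/L) dx = L/2 and ∫_0^L cos²(kπx/L) dx = L/2.
u² = 1/9·sin²(π/6·x) and (u')² = π^2/324·cos²(π/6·x), and each of sin², cos² integrates to L/2 = 3 over (0, 6).
∫_0^6 u² dx = 1/3, so ||u||_L² = sqrt(3)/3.
∫_0^6 (u')² dx = π^2/108, so ||u'||_L² = sqrt(3)*π/18.
Ratio ||u||_L² / ||u'||_L² = 6/π.
Sharp Poincaré constant on H^1_0(0, 6) is C_P = L/π = 6/π, achieved by sin(π/6·x).
This is the k = 1 eigenfunction (up to amplitude), so the ratio equals the sharp Poincaré constant exactly.
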